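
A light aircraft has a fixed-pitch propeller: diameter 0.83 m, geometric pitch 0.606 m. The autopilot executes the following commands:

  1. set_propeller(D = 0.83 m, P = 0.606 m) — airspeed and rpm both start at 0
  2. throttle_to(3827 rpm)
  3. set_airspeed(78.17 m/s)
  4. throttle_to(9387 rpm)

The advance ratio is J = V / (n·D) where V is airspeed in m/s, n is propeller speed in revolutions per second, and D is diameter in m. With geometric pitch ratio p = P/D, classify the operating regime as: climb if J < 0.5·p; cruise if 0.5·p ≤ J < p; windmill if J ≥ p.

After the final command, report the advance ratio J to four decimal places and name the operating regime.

J = 0.6020, regime = cruise

set_propeller: D = 0.83 m, P = 0.606 m (p = P/D = 0.730120); state ← (V=0, rpm=0)
throttle_to(3827): rpm ← 3827
set_airspeed(78.17): V ← 78.17 m/s
throttle_to(9387): rpm ← 9387
final state: V = 78.17 m/s, rpm = 9387 → n = rpm/60 = 156.450000 rev/s
J = V / (n·D) = 78.17 / (156.450000 × 0.83) = 0.601986
regime bands: climb J<0.3651 | cruise [0.3651, 0.7301) | windmill J≥0.7301
J = 0.6020 → cruise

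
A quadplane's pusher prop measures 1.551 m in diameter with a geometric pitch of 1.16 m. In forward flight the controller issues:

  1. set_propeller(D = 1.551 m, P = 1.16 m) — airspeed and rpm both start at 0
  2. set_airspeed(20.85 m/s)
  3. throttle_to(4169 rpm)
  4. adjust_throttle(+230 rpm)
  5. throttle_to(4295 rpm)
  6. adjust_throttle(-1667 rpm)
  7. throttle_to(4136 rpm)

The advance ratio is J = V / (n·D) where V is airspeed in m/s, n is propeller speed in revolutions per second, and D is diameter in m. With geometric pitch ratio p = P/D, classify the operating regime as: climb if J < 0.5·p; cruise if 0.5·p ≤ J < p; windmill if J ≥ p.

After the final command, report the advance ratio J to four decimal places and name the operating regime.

set_propeller: D = 1.551 m, P = 1.16 m (p = P/D = 0.747905); state ← (V=0, rpm=0)
set_airspeed(20.85): V ← 20.85 m/s
throttle_to(4169): rpm ← 4169
adjust_throttle(+230): rpm ← 4169 +230 = 4399
throttle_to(4295): rpm ← 4295
adjust_throttle(-1667): rpm ← 4295 -1667 = 2628
throttle_to(4136): rpm ← 4136
final state: V = 20.85 m/s, rpm = 4136 → n = rpm/60 = 68.933333 rev/s
J = V / (n·D) = 20.85 / (68.933333 × 1.551) = 0.195014
regime bands: climb J<0.3740 | cruise [0.3740, 0.7479) | windmill J≥0.7479
J = 0.1950 → climb

J = 0.1950, regime = climb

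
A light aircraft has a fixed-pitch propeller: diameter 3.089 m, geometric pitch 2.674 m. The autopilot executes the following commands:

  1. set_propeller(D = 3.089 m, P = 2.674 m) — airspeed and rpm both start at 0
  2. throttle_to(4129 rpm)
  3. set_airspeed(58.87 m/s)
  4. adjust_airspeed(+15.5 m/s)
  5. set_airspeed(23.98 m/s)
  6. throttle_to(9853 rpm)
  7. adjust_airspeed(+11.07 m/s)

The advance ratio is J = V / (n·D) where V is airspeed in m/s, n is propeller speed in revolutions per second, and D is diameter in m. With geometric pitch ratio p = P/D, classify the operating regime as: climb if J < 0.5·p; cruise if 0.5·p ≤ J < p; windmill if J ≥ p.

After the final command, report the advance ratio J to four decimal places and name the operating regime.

J = 0.0691, regime = climb

set_propeller: D = 3.089 m, P = 2.674 m (p = P/D = 0.865652); state ← (V=0, rpm=0)
throttle_to(4129): rpm ← 4129
set_airspeed(58.87): V ← 58.87 m/s
adjust_airspeed(+15.5): V ← 58.87 +15.5 = 74.37 m/s
set_airspeed(23.98): V ← 23.98 m/s
throttle_to(9853): rpm ← 9853
adjust_airspeed(+11.07): V ← 23.98 +11.07 = 35.05 m/s
final state: V = 35.05 m/s, rpm = 9853 → n = rpm/60 = 164.216667 rev/s
J = V / (n·D) = 35.05 / (164.216667 × 3.089) = 0.069096
regime bands: climb J<0.4328 | cruise [0.4328, 0.8657) | windmill J≥0.8657
J = 0.0691 → climb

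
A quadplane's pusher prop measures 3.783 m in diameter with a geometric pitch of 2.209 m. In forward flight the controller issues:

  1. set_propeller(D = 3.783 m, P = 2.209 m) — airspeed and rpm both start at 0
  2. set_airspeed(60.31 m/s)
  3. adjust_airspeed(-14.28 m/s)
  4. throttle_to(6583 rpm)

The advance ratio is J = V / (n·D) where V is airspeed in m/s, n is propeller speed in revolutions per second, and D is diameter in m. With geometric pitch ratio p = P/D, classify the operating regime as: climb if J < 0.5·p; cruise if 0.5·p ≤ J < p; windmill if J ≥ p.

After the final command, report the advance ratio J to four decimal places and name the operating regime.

J = 0.1109, regime = climb

set_propeller: D = 3.783 m, P = 2.209 m (p = P/D = 0.583928); state ← (V=0, rpm=0)
set_airspeed(60.31): V ← 60.31 m/s
adjust_airspeed(-14.28): V ← 60.31 -14.28 = 46.03 m/s
throttle_to(6583): rpm ← 6583
final state: V = 46.03 m/s, rpm = 6583 → n = rpm/60 = 109.716667 rev/s
J = V / (n·D) = 46.03 / (109.716667 × 3.783) = 0.110900
regime bands: climb J<0.2920 | cruise [0.2920, 0.5839) | windmill J≥0.5839
J = 0.1109 → climb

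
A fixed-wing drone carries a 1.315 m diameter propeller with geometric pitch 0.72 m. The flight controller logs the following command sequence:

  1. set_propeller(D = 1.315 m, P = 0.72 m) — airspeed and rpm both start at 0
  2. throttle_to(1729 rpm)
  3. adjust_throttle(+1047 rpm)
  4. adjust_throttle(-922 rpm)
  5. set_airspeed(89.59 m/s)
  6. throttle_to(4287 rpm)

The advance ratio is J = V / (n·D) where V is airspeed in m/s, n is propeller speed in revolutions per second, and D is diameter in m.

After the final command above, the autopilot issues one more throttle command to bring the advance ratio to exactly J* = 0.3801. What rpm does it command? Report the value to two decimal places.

rpm = 10754.42

set_propeller: D = 1.315 m, P = 0.72 m (p = P/D = 0.547529); state ← (V=0, rpm=0)
throttle_to(1729): rpm ← 1729
adjust_throttle(+1047): rpm ← 1729 +1047 = 2776
adjust_throttle(-922): rpm ← 2776 -922 = 1854
set_airspeed(89.59): V ← 89.59 m/s
throttle_to(4287): rpm ← 4287
final state: V = 89.59 m/s, rpm = 4287 → n = rpm/60 = 71.450000 rev/s
target J* = 0.3801; solve J* = V/(n·D) for n: n = V/(J*·D) = 89.59/(0.3801 × 1.315) = 179.240404 rev/s
rpm = 60·n = 10754.424241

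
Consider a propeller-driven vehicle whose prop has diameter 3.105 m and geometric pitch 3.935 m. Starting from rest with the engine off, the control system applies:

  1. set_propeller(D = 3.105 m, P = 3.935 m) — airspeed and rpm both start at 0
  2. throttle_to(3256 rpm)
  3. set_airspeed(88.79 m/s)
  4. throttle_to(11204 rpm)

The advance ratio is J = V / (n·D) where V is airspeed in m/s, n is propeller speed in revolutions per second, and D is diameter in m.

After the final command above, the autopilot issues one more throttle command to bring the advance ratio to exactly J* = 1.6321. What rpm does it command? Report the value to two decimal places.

rpm = 1051.25

set_propeller: D = 3.105 m, P = 3.935 m (p = P/D = 1.267311); state ← (V=0, rpm=0)
throttle_to(3256): rpm ← 3256
set_airspeed(88.79): V ← 88.79 m/s
throttle_to(11204): rpm ← 11204
final state: V = 88.79 m/s, rpm = 11204 → n = rpm/60 = 186.733333 rev/s
target J* = 1.6321; solve J* = V/(n·D) for n: n = V/(J*·D) = 88.79/(1.6321 × 3.105) = 17.520871 rev/s
rpm = 60·n = 1051.252247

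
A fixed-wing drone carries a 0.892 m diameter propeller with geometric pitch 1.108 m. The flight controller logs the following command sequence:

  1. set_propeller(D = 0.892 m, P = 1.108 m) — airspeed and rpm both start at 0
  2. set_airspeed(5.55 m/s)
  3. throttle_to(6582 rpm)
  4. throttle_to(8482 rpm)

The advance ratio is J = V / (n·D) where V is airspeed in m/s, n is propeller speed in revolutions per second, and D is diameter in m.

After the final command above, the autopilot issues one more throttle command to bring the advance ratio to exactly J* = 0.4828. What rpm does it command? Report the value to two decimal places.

rpm = 773.24

set_propeller: D = 0.892 m, P = 1.108 m (p = P/D = 1.242152); state ← (V=0, rpm=0)
set_airspeed(5.55): V ← 5.55 m/s
throttle_to(6582): rpm ← 6582
throttle_to(8482): rpm ← 8482
final state: V = 5.55 m/s, rpm = 8482 → n = rpm/60 = 141.366667 rev/s
target J* = 0.4828; solve J* = V/(n·D) for n: n = V/(J*·D) = 5.55/(0.4828 × 0.892) = 12.887268 rev/s
rpm = 60·n = 773.236093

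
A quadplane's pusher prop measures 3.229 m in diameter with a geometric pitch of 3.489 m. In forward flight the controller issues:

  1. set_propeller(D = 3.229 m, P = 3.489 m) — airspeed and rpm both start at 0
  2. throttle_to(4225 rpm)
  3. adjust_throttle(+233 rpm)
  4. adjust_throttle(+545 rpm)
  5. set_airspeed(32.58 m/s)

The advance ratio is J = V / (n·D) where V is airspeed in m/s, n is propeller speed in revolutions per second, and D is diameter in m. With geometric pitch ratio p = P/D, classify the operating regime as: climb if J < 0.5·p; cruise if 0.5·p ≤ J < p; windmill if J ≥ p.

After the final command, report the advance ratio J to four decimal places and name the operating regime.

J = 0.1210, regime = climb

set_propeller: D = 3.229 m, P = 3.489 m (p = P/D = 1.080520); state ← (V=0, rpm=0)
throttle_to(4225): rpm ← 4225
adjust_throttle(+233): rpm ← 4225 +233 = 4458
adjust_throttle(+545): rpm ← 4458 +545 = 5003
set_airspeed(32.58): V ← 32.58 m/s
final state: V = 32.58 m/s, rpm = 5003 → n = rpm/60 = 83.383333 rev/s
J = V / (n·D) = 32.58 / (83.383333 × 3.229) = 0.121005
regime bands: climb J<0.5403 | cruise [0.5403, 1.0805) | windmill J≥1.0805
J = 0.1210 → climb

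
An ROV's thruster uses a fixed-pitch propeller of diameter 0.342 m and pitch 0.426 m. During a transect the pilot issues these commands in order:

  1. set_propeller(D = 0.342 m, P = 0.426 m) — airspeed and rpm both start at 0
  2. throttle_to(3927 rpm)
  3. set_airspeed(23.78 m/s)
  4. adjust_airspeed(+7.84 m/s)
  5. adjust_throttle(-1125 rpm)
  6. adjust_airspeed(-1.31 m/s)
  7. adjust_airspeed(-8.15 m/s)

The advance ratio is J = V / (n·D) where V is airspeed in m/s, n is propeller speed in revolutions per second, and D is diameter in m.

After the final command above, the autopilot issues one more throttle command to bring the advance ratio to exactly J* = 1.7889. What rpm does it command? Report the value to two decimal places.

rpm = 2173.25

set_propeller: D = 0.342 m, P = 0.426 m (p = P/D = 1.245614); state ← (V=0, rpm=0)
throttle_to(3927): rpm ← 3927
set_airspeed(23.78): V ← 23.78 m/s
adjust_airspeed(+7.84): V ← 23.78 +7.84 = 31.62 m/s
adjust_throttle(-1125): rpm ← 3927 -1125 = 2802
adjust_airspeed(-1.31): V ← 31.62 -1.31 = 30.31 m/s
adjust_airspeed(-8.15): V ← 30.31 -8.15 = 22.16 m/s
final state: V = 22.16 m/s, rpm = 2802 → n = rpm/60 = 46.700000 rev/s
target J* = 1.7889; solve J* = V/(n·D) for n: n = V/(J*·D) = 22.16/(1.7889 × 0.342) = 36.220762 rev/s
rpm = 60·n = 2173.245737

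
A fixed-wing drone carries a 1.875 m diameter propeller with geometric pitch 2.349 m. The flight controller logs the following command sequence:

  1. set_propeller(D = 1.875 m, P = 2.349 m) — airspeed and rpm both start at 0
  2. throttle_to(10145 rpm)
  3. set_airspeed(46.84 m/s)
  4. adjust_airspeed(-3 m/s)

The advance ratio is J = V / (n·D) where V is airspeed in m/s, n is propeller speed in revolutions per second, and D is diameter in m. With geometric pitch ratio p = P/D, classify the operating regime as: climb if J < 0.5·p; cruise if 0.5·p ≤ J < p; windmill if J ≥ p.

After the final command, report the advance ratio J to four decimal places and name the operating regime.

J = 0.1383, regime = climb

set_propeller: D = 1.875 m, P = 2.349 m (p = P/D = 1.252800); state ← (V=0, rpm=0)
throttle_to(10145): rpm ← 10145
set_airspeed(46.84): V ← 46.84 m/s
adjust_airspeed(-3): V ← 46.84 -3 = 43.84 m/s
final state: V = 43.84 m/s, rpm = 10145 → n = rpm/60 = 169.083333 rev/s
J = V / (n·D) = 43.84 / (169.083333 × 1.875) = 0.138283
regime bands: climb J<0.6264 | cruise [0.6264, 1.2528) | windmill J≥1.2528
J = 0.1383 → climb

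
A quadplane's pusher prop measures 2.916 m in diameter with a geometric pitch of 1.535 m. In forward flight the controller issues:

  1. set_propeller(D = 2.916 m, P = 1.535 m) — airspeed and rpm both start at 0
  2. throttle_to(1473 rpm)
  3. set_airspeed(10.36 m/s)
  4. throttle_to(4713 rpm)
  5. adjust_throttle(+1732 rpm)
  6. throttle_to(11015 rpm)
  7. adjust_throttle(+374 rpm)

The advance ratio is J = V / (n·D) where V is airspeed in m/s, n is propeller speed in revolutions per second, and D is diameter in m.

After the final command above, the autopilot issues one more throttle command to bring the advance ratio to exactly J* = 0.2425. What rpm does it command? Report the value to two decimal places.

rpm = 879.05

set_propeller: D = 2.916 m, P = 1.535 m (p = P/D = 0.526406); state ← (V=0, rpm=0)
throttle_to(1473): rpm ← 1473
set_airspeed(10.36): V ← 10.36 m/s
throttle_to(4713): rpm ← 4713
adjust_throttle(+1732): rpm ← 4713 +1732 = 6445
throttle_to(11015): rpm ← 11015
adjust_throttle(+374): rpm ← 11015 +374 = 11389
final state: V = 10.36 m/s, rpm = 11389 → n = rpm/60 = 189.816667 rev/s
target J* = 0.2425; solve J* = V/(n·D) for n: n = V/(J*·D) = 10.36/(0.2425 × 2.916) = 14.650771 rev/s
rpm = 60·n = 879.046286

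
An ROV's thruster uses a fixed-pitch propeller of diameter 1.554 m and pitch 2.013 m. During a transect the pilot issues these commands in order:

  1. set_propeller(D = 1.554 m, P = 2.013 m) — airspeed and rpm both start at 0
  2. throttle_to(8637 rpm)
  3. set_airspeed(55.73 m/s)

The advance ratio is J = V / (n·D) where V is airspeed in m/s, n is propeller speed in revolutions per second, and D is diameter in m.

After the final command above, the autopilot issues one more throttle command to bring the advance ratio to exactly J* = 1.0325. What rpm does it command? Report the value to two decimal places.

rpm = 2084.01

set_propeller: D = 1.554 m, P = 2.013 m (p = P/D = 1.295367); state ← (V=0, rpm=0)
throttle_to(8637): rpm ← 8637
set_airspeed(55.73): V ← 55.73 m/s
final state: V = 55.73 m/s, rpm = 8637 → n = rpm/60 = 143.950000 rev/s
target J* = 1.0325; solve J* = V/(n·D) for n: n = V/(J*·D) = 55.73/(1.0325 × 1.554) = 34.733454 rev/s
rpm = 60·n = 2084.007217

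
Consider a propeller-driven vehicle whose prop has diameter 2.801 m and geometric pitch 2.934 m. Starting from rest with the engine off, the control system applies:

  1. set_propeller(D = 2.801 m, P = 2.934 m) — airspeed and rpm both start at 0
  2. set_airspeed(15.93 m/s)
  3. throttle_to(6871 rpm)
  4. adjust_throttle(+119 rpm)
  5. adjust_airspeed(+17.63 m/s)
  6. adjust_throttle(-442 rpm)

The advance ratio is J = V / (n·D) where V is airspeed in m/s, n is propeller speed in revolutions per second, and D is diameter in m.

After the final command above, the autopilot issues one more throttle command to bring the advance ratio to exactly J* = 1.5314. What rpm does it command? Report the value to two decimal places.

set_propeller: D = 2.801 m, P = 2.934 m (p = P/D = 1.047483); state ← (V=0, rpm=0)
set_airspeed(15.93): V ← 15.93 m/s
throttle_to(6871): rpm ← 6871
adjust_throttle(+119): rpm ← 6871 +119 = 6990
adjust_airspeed(+17.63): V ← 15.93 +17.63 = 33.56 m/s
adjust_throttle(-442): rpm ← 6990 -442 = 6548
final state: V = 33.56 m/s, rpm = 6548 → n = rpm/60 = 109.133333 rev/s
target J* = 1.5314; solve J* = V/(n·D) for n: n = V/(J*·D) = 33.56/(1.5314 × 2.801) = 7.823844 rev/s
rpm = 60·n = 469.430660

rpm = 469.43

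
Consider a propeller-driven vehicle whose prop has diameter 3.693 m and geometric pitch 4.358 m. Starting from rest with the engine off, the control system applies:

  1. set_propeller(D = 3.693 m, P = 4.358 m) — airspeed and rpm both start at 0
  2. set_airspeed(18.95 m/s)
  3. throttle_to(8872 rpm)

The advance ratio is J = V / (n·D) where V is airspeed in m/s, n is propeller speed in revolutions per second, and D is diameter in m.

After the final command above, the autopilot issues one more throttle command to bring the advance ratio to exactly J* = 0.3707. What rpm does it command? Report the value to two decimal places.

rpm = 830.54

set_propeller: D = 3.693 m, P = 4.358 m (p = P/D = 1.180070); state ← (V=0, rpm=0)
set_airspeed(18.95): V ← 18.95 m/s
throttle_to(8872): rpm ← 8872
final state: V = 18.95 m/s, rpm = 8872 → n = rpm/60 = 147.866667 rev/s
target J* = 0.3707; solve J* = V/(n·D) for n: n = V/(J*·D) = 18.95/(0.3707 × 3.693) = 13.842270 rev/s
rpm = 60·n = 830.536209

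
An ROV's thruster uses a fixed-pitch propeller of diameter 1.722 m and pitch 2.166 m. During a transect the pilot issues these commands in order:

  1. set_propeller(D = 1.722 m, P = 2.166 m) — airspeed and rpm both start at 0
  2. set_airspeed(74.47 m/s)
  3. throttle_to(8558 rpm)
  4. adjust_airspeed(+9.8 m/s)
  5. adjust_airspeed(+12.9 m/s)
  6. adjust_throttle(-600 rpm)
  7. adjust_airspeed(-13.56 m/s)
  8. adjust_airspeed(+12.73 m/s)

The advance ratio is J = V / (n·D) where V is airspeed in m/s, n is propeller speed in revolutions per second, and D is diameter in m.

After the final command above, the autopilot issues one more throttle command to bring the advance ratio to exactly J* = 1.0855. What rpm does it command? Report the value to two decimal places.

rpm = 3092.39

set_propeller: D = 1.722 m, P = 2.166 m (p = P/D = 1.257840); state ← (V=0, rpm=0)
set_airspeed(74.47): V ← 74.47 m/s
throttle_to(8558): rpm ← 8558
adjust_airspeed(+9.8): V ← 74.47 +9.8 = 84.27 m/s
adjust_airspeed(+12.9): V ← 84.27 +12.9 = 97.17 m/s
adjust_throttle(-600): rpm ← 8558 -600 = 7958
adjust_airspeed(-13.56): V ← 97.17 -13.56 = 83.61 m/s
adjust_airspeed(+12.73): V ← 83.61 +12.73 = 96.34 m/s
final state: V = 96.34 m/s, rpm = 7958 → n = rpm/60 = 132.633333 rev/s
target J* = 1.0855; solve J* = V/(n·D) for n: n = V/(J*·D) = 96.34/(1.0855 × 1.722) = 51.539911 rev/s
rpm = 60·n = 3092.394680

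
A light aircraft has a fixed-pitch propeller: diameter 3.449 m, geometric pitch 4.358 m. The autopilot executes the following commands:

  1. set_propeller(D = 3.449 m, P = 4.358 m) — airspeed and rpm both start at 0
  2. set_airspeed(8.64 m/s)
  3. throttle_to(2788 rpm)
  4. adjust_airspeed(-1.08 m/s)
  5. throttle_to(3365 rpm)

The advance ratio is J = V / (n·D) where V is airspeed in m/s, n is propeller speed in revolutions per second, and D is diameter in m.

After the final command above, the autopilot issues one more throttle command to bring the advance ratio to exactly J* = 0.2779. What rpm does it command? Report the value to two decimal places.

rpm = 473.25

set_propeller: D = 3.449 m, P = 4.358 m (p = P/D = 1.263555); state ← (V=0, rpm=0)
set_airspeed(8.64): V ← 8.64 m/s
throttle_to(2788): rpm ← 2788
adjust_airspeed(-1.08): V ← 8.64 -1.08 = 7.56 m/s
throttle_to(3365): rpm ← 3365
final state: V = 7.56 m/s, rpm = 3365 → n = rpm/60 = 56.083333 rev/s
target J* = 0.2779; solve J* = V/(n·D) for n: n = V/(J*·D) = 7.56/(0.2779 × 3.449) = 7.887512 rev/s
rpm = 60·n = 473.250743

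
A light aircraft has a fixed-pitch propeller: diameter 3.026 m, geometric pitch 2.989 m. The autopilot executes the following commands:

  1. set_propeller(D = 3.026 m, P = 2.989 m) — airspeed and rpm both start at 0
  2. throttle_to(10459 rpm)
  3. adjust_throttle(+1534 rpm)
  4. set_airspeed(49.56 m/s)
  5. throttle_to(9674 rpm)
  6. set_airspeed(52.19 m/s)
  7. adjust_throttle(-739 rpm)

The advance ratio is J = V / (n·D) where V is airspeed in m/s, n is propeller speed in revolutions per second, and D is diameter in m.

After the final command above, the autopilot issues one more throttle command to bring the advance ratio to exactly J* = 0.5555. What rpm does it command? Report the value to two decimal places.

set_propeller: D = 3.026 m, P = 2.989 m (p = P/D = 0.987773); state ← (V=0, rpm=0)
throttle_to(10459): rpm ← 10459
adjust_throttle(+1534): rpm ← 10459 +1534 = 11993
set_airspeed(49.56): V ← 49.56 m/s
throttle_to(9674): rpm ← 9674
set_airspeed(52.19): V ← 52.19 m/s
adjust_throttle(-739): rpm ← 9674 -739 = 8935
final state: V = 52.19 m/s, rpm = 8935 → n = rpm/60 = 148.916667 rev/s
target J* = 0.5555; solve J* = V/(n·D) for n: n = V/(J*·D) = 52.19/(0.5555 × 3.026) = 31.048049 rev/s
rpm = 60·n = 1862.882918

rpm = 1862.88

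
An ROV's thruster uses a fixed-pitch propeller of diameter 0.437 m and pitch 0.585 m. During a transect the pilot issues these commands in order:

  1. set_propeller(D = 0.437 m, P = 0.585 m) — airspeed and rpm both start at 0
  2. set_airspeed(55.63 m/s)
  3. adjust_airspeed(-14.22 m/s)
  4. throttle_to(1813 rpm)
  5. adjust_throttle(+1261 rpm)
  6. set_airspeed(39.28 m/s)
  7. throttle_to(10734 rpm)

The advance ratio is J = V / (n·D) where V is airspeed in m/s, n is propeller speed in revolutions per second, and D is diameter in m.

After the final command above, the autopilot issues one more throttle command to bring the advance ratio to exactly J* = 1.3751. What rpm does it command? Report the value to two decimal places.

set_propeller: D = 0.437 m, P = 0.585 m (p = P/D = 1.338673); state ← (V=0, rpm=0)
set_airspeed(55.63): V ← 55.63 m/s
adjust_airspeed(-14.22): V ← 55.63 -14.22 = 41.41 m/s
throttle_to(1813): rpm ← 1813
adjust_throttle(+1261): rpm ← 1813 +1261 = 3074
set_airspeed(39.28): V ← 39.28 m/s
throttle_to(10734): rpm ← 10734
final state: V = 39.28 m/s, rpm = 10734 → n = rpm/60 = 178.900000 rev/s
target J* = 1.3751; solve J* = V/(n·D) for n: n = V/(J*·D) = 39.28/(1.3751 × 0.437) = 65.366580 rev/s
rpm = 60·n = 3921.994772

rpm = 3921.99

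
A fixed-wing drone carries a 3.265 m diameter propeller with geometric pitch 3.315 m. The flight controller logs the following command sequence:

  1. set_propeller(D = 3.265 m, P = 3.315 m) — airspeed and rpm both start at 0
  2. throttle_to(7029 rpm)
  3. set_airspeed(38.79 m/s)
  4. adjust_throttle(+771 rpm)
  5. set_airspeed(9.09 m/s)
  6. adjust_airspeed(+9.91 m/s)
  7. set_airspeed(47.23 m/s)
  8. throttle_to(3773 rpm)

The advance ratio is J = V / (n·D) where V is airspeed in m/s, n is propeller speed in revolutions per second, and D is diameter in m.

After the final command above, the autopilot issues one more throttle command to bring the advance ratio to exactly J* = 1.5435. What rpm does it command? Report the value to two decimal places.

set_propeller: D = 3.265 m, P = 3.315 m (p = P/D = 1.015314); state ← (V=0, rpm=0)
throttle_to(7029): rpm ← 7029
set_airspeed(38.79): V ← 38.79 m/s
adjust_throttle(+771): rpm ← 7029 +771 = 7800
set_airspeed(9.09): V ← 9.09 m/s
adjust_airspeed(+9.91): V ← 9.09 +9.91 = 19 m/s
set_airspeed(47.23): V ← 47.23 m/s
throttle_to(3773): rpm ← 3773
final state: V = 47.23 m/s, rpm = 3773 → n = rpm/60 = 62.883333 rev/s
target J* = 1.5435; solve J* = V/(n·D) for n: n = V/(J*·D) = 47.23/(1.5435 × 3.265) = 9.371910 rev/s
rpm = 60·n = 562.314622

rpm = 562.31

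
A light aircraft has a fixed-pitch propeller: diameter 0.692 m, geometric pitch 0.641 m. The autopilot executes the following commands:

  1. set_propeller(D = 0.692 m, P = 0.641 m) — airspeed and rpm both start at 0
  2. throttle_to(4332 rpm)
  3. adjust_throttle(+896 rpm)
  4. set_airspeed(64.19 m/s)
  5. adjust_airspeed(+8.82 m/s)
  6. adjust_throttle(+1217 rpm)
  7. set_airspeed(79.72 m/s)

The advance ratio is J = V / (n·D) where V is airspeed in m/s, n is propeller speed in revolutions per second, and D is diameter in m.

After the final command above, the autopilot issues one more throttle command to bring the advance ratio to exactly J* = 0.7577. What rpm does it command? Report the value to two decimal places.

set_propeller: D = 0.692 m, P = 0.641 m (p = P/D = 0.926301); state ← (V=0, rpm=0)
throttle_to(4332): rpm ← 4332
adjust_throttle(+896): rpm ← 4332 +896 = 5228
set_airspeed(64.19): V ← 64.19 m/s
adjust_airspeed(+8.82): V ← 64.19 +8.82 = 73.01 m/s
adjust_throttle(+1217): rpm ← 5228 +1217 = 6445
set_airspeed(79.72): V ← 79.72 m/s
final state: V = 79.72 m/s, rpm = 6445 → n = rpm/60 = 107.416667 rev/s
target J* = 0.7577; solve J* = V/(n·D) for n: n = V/(J*·D) = 79.72/(0.7577 × 0.692) = 152.042117 rev/s
rpm = 60·n = 9122.527027

rpm = 9122.53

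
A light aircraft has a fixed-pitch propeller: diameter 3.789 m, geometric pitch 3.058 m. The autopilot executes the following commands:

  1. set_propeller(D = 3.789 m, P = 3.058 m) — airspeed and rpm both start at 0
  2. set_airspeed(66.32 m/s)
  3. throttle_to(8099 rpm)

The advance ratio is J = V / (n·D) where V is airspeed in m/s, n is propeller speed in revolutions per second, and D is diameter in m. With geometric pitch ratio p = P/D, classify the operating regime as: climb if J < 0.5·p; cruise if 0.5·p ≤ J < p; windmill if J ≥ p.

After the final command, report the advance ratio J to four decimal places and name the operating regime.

J = 0.1297, regime = climb

set_propeller: D = 3.789 m, P = 3.058 m (p = P/D = 0.807073); state ← (V=0, rpm=0)
set_airspeed(66.32): V ← 66.32 m/s
throttle_to(8099): rpm ← 8099
final state: V = 66.32 m/s, rpm = 8099 → n = rpm/60 = 134.983333 rev/s
J = V / (n·D) = 66.32 / (134.983333 × 3.789) = 0.129670
regime bands: climb J<0.4035 | cruise [0.4035, 0.8071) | windmill J≥0.8071
J = 0.1297 → climb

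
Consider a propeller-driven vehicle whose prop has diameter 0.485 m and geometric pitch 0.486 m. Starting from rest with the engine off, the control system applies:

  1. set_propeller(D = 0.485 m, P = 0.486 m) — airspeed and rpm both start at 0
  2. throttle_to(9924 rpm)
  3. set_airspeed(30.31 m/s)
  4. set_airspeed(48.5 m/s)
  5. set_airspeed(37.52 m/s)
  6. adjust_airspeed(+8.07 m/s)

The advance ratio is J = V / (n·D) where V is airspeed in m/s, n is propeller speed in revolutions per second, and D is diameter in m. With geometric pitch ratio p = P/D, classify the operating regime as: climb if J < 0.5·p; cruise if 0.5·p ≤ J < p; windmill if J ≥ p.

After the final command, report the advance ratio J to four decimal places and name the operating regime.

set_propeller: D = 0.485 m, P = 0.486 m (p = P/D = 1.002062); state ← (V=0, rpm=0)
throttle_to(9924): rpm ← 9924
set_airspeed(30.31): V ← 30.31 m/s
set_airspeed(48.5): V ← 48.5 m/s
set_airspeed(37.52): V ← 37.52 m/s
adjust_airspeed(+8.07): V ← 37.52 +8.07 = 45.59 m/s
final state: V = 45.59 m/s, rpm = 9924 → n = rpm/60 = 165.400000 rev/s
J = V / (n·D) = 45.59 / (165.400000 × 0.485) = 0.568319
regime bands: climb J<0.5010 | cruise [0.5010, 1.0021) | windmill J≥1.0021
J = 0.5683 → cruise

J = 0.5683, regime = cruise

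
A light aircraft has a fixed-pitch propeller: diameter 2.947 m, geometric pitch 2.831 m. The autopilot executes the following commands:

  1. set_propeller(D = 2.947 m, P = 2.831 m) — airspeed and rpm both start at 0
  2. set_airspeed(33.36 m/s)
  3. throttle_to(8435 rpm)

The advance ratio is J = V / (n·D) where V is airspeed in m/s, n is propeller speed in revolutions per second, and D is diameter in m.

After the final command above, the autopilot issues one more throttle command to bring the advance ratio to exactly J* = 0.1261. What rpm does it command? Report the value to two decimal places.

rpm = 5386.19

set_propeller: D = 2.947 m, P = 2.831 m (p = P/D = 0.960638); state ← (V=0, rpm=0)
set_airspeed(33.36): V ← 33.36 m/s
throttle_to(8435): rpm ← 8435
final state: V = 33.36 m/s, rpm = 8435 → n = rpm/60 = 140.583333 rev/s
target J* = 0.1261; solve J* = V/(n·D) for n: n = V/(J*·D) = 33.36/(0.1261 × 2.947) = 89.769916 rev/s
rpm = 60·n = 5386.194969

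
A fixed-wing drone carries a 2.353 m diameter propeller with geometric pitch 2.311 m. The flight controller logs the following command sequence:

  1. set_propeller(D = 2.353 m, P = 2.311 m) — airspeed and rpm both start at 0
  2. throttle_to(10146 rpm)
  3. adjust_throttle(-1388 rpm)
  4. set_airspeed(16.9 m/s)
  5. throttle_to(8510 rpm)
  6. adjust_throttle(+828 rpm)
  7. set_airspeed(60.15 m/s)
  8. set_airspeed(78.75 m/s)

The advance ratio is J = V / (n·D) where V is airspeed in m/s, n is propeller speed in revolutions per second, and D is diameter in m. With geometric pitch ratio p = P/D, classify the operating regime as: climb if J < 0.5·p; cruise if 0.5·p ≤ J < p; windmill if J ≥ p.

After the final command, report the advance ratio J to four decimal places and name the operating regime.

J = 0.2150, regime = climb

set_propeller: D = 2.353 m, P = 2.311 m (p = P/D = 0.982150); state ← (V=0, rpm=0)
throttle_to(10146): rpm ← 10146
adjust_throttle(-1388): rpm ← 10146 -1388 = 8758
set_airspeed(16.9): V ← 16.9 m/s
throttle_to(8510): rpm ← 8510
adjust_throttle(+828): rpm ← 8510 +828 = 9338
set_airspeed(60.15): V ← 60.15 m/s
set_airspeed(78.75): V ← 78.75 m/s
final state: V = 78.75 m/s, rpm = 9338 → n = rpm/60 = 155.633333 rev/s
J = V / (n·D) = 78.75 / (155.633333 × 2.353) = 0.215043
regime bands: climb J<0.4911 | cruise [0.4911, 0.9822) | windmill J≥0.9822
J = 0.2150 → climb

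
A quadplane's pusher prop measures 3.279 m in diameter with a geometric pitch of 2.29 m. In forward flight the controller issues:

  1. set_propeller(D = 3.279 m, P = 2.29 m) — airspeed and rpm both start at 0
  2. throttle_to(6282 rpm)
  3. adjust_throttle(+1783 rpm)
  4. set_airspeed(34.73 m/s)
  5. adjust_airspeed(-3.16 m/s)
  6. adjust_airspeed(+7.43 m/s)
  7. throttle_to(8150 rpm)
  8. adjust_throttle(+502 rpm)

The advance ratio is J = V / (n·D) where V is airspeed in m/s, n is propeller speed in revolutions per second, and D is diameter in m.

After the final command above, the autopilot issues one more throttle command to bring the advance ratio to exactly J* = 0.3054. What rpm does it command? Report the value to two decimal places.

rpm = 2336.71

set_propeller: D = 3.279 m, P = 2.29 m (p = P/D = 0.698384); state ← (V=0, rpm=0)
throttle_to(6282): rpm ← 6282
adjust_throttle(+1783): rpm ← 6282 +1783 = 8065
set_airspeed(34.73): V ← 34.73 m/s
adjust_airspeed(-3.16): V ← 34.73 -3.16 = 31.57 m/s
adjust_airspeed(+7.43): V ← 31.57 +7.43 = 39 m/s
throttle_to(8150): rpm ← 8150
adjust_throttle(+502): rpm ← 8150 +502 = 8652
final state: V = 39 m/s, rpm = 8652 → n = rpm/60 = 144.200000 rev/s
target J* = 0.3054; solve J* = V/(n·D) for n: n = V/(J*·D) = 39/(0.3054 × 3.279) = 38.945220 rev/s
rpm = 60·n = 2336.713179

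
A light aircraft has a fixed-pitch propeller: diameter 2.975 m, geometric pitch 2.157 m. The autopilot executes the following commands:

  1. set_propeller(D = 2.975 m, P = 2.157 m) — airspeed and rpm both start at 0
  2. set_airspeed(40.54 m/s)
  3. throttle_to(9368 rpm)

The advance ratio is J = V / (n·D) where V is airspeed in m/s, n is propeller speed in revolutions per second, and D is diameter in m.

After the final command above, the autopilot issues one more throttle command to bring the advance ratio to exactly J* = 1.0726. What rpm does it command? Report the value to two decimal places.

rpm = 762.27

set_propeller: D = 2.975 m, P = 2.157 m (p = P/D = 0.725042); state ← (V=0, rpm=0)
set_airspeed(40.54): V ← 40.54 m/s
throttle_to(9368): rpm ← 9368
final state: V = 40.54 m/s, rpm = 9368 → n = rpm/60 = 156.133333 rev/s
target J* = 1.0726; solve J* = V/(n·D) for n: n = V/(J*·D) = 40.54/(1.0726 × 2.975) = 12.704541 rev/s
rpm = 60·n = 762.272464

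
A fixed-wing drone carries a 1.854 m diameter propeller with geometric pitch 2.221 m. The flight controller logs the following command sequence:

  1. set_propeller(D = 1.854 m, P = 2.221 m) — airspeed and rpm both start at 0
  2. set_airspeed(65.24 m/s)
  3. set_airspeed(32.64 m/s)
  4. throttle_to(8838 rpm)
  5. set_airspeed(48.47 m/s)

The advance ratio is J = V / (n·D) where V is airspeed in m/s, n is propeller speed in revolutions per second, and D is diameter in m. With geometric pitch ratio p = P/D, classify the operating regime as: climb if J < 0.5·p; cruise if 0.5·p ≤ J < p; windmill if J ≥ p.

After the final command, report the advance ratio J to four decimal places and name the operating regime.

J = 0.1775, regime = climb

set_propeller: D = 1.854 m, P = 2.221 m (p = P/D = 1.197950); state ← (V=0, rpm=0)
set_airspeed(65.24): V ← 65.24 m/s
set_airspeed(32.64): V ← 32.64 m/s
throttle_to(8838): rpm ← 8838
set_airspeed(48.47): V ← 48.47 m/s
final state: V = 48.47 m/s, rpm = 8838 → n = rpm/60 = 147.300000 rev/s
J = V / (n·D) = 48.47 / (147.300000 × 1.854) = 0.177485
regime bands: climb J<0.5990 | cruise [0.5990, 1.1980) | windmill J≥1.1980
J = 0.1775 → climb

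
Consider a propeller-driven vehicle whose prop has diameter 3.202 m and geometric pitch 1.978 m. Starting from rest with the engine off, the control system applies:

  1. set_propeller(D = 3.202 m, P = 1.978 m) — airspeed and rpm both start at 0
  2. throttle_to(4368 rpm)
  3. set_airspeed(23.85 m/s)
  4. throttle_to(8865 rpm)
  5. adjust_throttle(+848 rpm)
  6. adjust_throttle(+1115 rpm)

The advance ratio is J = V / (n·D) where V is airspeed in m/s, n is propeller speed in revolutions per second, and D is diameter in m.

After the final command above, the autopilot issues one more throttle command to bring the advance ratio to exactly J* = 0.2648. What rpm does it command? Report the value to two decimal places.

set_propeller: D = 3.202 m, P = 1.978 m (p = P/D = 0.617739); state ← (V=0, rpm=0)
throttle_to(4368): rpm ← 4368
set_airspeed(23.85): V ← 23.85 m/s
throttle_to(8865): rpm ← 8865
adjust_throttle(+848): rpm ← 8865 +848 = 9713
adjust_throttle(+1115): rpm ← 9713 +1115 = 10828
final state: V = 23.85 m/s, rpm = 10828 → n = rpm/60 = 180.466667 rev/s
target J* = 0.2648; solve J* = V/(n·D) for n: n = V/(J*·D) = 23.85/(0.2648 × 3.202) = 28.128662 rev/s
rpm = 60·n = 1687.719722

rpm = 1687.72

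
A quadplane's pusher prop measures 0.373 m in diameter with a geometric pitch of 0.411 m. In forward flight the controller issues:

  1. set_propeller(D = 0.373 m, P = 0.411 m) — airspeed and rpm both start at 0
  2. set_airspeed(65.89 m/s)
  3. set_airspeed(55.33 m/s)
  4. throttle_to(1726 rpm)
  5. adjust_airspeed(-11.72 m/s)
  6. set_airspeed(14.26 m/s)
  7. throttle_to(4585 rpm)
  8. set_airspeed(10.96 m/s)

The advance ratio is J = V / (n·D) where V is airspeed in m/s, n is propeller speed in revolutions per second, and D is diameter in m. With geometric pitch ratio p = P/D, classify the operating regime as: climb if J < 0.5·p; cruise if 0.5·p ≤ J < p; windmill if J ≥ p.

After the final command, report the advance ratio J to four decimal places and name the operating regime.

set_propeller: D = 0.373 m, P = 0.411 m (p = P/D = 1.101877); state ← (V=0, rpm=0)
set_airspeed(65.89): V ← 65.89 m/s
set_airspeed(55.33): V ← 55.33 m/s
throttle_to(1726): rpm ← 1726
adjust_airspeed(-11.72): V ← 55.33 -11.72 = 43.61 m/s
set_airspeed(14.26): V ← 14.26 m/s
throttle_to(4585): rpm ← 4585
set_airspeed(10.96): V ← 10.96 m/s
final state: V = 10.96 m/s, rpm = 4585 → n = rpm/60 = 76.416667 rev/s
J = V / (n·D) = 10.96 / (76.416667 × 0.373) = 0.384515
regime bands: climb J<0.5509 | cruise [0.5509, 1.1019) | windmill J≥1.1019
J = 0.3845 → climb

J = 0.3845, regime = climb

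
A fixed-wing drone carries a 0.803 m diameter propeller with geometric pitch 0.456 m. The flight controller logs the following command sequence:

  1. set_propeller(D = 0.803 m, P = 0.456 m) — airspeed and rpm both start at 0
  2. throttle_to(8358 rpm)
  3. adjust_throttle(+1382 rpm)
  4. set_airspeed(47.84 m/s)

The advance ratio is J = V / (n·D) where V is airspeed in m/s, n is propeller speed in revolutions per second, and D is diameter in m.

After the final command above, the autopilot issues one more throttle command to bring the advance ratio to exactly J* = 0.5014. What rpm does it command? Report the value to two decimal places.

rpm = 7129.23

set_propeller: D = 0.803 m, P = 0.456 m (p = P/D = 0.567870); state ← (V=0, rpm=0)
throttle_to(8358): rpm ← 8358
adjust_throttle(+1382): rpm ← 8358 +1382 = 9740
set_airspeed(47.84): V ← 47.84 m/s
final state: V = 47.84 m/s, rpm = 9740 → n = rpm/60 = 162.333333 rev/s
target J* = 0.5014; solve J* = V/(n·D) for n: n = V/(J*·D) = 47.84/(0.5014 × 0.803) = 118.820478 rev/s
rpm = 60·n = 7129.228695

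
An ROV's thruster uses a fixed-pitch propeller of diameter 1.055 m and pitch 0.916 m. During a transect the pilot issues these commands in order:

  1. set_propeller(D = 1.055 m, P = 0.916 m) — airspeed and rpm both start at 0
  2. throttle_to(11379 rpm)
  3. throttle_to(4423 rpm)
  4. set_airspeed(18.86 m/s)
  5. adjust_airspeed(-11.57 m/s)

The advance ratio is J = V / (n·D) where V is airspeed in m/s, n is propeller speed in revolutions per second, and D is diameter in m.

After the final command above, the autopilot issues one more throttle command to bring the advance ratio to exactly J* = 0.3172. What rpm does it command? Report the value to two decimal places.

set_propeller: D = 1.055 m, P = 0.916 m (p = P/D = 0.868246); state ← (V=0, rpm=0)
throttle_to(11379): rpm ← 11379
throttle_to(4423): rpm ← 4423
set_airspeed(18.86): V ← 18.86 m/s
adjust_airspeed(-11.57): V ← 18.86 -11.57 = 7.29 m/s
final state: V = 7.29 m/s, rpm = 4423 → n = rpm/60 = 73.716667 rev/s
target J* = 0.3172; solve J* = V/(n·D) for n: n = V/(J*·D) = 7.29/(0.3172 × 1.055) = 21.784214 rev/s
rpm = 60·n = 1307.052826

rpm = 1307.05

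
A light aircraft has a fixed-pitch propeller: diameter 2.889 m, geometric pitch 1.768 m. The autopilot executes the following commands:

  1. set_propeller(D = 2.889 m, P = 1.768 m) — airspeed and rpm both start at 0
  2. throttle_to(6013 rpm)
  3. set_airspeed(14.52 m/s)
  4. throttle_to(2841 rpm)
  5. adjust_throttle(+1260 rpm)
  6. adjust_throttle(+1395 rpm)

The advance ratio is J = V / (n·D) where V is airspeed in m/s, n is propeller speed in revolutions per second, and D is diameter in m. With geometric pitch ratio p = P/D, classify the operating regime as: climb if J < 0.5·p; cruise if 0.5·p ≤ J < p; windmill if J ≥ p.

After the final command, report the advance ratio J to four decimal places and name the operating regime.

set_propeller: D = 2.889 m, P = 1.768 m (p = P/D = 0.611976); state ← (V=0, rpm=0)
throttle_to(6013): rpm ← 6013
set_airspeed(14.52): V ← 14.52 m/s
throttle_to(2841): rpm ← 2841
adjust_throttle(+1260): rpm ← 2841 +1260 = 4101
adjust_throttle(+1395): rpm ← 4101 +1395 = 5496
final state: V = 14.52 m/s, rpm = 5496 → n = rpm/60 = 91.600000 rev/s
J = V / (n·D) = 14.52 / (91.600000 × 2.889) = 0.054869
regime bands: climb J<0.3060 | cruise [0.3060, 0.6120) | windmill J≥0.6120
J = 0.0549 → climb

J = 0.0549, regime = climb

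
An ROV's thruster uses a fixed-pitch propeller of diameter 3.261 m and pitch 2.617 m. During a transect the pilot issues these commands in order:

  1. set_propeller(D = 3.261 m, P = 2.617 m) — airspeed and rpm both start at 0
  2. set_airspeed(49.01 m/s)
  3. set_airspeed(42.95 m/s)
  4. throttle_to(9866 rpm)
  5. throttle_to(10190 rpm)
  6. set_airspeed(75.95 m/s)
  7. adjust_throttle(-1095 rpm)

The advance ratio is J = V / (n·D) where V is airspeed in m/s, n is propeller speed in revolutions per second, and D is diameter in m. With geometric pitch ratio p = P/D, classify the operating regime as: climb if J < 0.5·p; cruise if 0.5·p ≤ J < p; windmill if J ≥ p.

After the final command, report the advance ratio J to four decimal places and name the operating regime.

J = 0.1536, regime = climb

set_propeller: D = 3.261 m, P = 2.617 m (p = P/D = 0.802515); state ← (V=0, rpm=0)
set_airspeed(49.01): V ← 49.01 m/s
set_airspeed(42.95): V ← 42.95 m/s
throttle_to(9866): rpm ← 9866
throttle_to(10190): rpm ← 10190
set_airspeed(75.95): V ← 75.95 m/s
adjust_throttle(-1095): rpm ← 10190 -1095 = 9095
final state: V = 75.95 m/s, rpm = 9095 → n = rpm/60 = 151.583333 rev/s
J = V / (n·D) = 75.95 / (151.583333 × 3.261) = 0.153648
regime bands: climb J<0.4013 | cruise [0.4013, 0.8025) | windmill J≥0.8025
J = 0.1536 → climb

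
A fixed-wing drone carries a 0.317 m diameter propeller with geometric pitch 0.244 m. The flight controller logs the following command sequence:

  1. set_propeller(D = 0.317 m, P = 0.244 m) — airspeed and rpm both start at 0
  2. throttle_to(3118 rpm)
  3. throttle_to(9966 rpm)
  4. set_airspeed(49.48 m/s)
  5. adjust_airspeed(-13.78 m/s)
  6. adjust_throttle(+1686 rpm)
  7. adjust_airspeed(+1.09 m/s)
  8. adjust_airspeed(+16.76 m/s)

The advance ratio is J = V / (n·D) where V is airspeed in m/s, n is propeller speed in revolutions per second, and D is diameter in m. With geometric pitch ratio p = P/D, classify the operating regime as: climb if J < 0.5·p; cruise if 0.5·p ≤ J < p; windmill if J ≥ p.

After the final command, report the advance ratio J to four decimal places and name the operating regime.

J = 0.8699, regime = windmill

set_propeller: D = 0.317 m, P = 0.244 m (p = P/D = 0.769716); state ← (V=0, rpm=0)
throttle_to(3118): rpm ← 3118
throttle_to(9966): rpm ← 9966
set_airspeed(49.48): V ← 49.48 m/s
adjust_airspeed(-13.78): V ← 49.48 -13.78 = 35.7 m/s
adjust_throttle(+1686): rpm ← 9966 +1686 = 11652
adjust_airspeed(+1.09): V ← 35.7 +1.09 = 36.79 m/s
adjust_airspeed(+16.76): V ← 36.79 +16.76 = 53.55 m/s
final state: V = 53.55 m/s, rpm = 11652 → n = rpm/60 = 194.200000 rev/s
J = V / (n·D) = 53.55 / (194.200000 × 0.317) = 0.869863
regime bands: climb J<0.3849 | cruise [0.3849, 0.7697) | windmill J≥0.7697
J = 0.8699 → windmill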